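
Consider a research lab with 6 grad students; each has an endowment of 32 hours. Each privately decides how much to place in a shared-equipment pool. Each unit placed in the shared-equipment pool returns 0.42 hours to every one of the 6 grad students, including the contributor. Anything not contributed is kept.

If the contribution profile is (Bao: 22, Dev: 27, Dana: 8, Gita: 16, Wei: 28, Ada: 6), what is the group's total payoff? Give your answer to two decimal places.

Total contributed: 22 + 27 + 8 + 16 + 28 + 6 = 107; total kept: 6 × 32 − 107 = 85.
The shared-equipment pool pays out 0.42 × 6 × 107 = 269.64 in aggregate.
Group total = 85 + 269.64 = 354.64.

354.64 hours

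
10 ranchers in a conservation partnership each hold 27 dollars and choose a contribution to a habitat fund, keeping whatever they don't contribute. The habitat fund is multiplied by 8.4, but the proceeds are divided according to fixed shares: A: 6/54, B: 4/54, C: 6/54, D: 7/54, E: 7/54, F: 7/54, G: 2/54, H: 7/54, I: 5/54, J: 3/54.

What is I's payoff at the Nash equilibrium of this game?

Each unit j contributes comes back to j as 8.4 × (j's share), so j prefers to contribute only if that share exceeds 1/8.4 = 0.1190; otherwise keeping the unit dominates.
The shares above 0.1190 belong to D, E, F and H, contributing 27 each; the remaining 6 contribute 0. Total contributed: 108.
I keeps 27 and receives 8.4 × 108 × 5/54 = 84.00 from the habitat fund, for a payoff of 111.00.

111.00 dollars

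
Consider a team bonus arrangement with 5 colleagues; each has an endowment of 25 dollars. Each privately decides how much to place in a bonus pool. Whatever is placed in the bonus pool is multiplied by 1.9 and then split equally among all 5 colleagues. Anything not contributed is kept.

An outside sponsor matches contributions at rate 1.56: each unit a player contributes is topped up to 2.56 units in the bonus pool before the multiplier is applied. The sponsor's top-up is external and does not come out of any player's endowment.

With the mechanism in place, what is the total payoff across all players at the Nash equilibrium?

The effective private return is 1.9 × 2.56 / 5 = 0.9728, which is still under 1, so the mechanism doesn't change anyone's dominant strategy: zero contribution.
At the Nash equilibrium no one contributes; group total payoff = 5 × 25 = 125.

125.00 dollars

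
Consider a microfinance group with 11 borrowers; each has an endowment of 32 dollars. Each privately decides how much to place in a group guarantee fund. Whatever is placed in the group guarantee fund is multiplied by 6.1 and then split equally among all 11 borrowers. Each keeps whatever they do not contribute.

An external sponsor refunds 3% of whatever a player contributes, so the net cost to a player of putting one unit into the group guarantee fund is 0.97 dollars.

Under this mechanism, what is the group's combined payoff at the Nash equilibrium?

Even with the mechanism, each unit contributed returns only (6.1/11) / 0.97 = 0.5717 per unit of net cost, so contributing nothing is still dominant.
Everyone keeps their endowment and the group total is 11 × 32 = 352.

352.00 dollars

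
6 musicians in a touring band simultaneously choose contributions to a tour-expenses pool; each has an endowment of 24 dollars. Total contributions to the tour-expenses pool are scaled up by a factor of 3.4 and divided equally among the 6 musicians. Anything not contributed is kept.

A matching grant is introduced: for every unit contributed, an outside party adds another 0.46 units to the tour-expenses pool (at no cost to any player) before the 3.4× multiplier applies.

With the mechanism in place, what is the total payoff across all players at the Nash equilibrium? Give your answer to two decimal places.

144.00 dollars

Even with the mechanism, each unit contributed returns only 3.4 × 1.46 / 6 = 0.8273 per unit of net cost, so contributing nothing is still dominant.
At the Nash equilibrium no one contributes; group total payoff = 6 × 24 = 144.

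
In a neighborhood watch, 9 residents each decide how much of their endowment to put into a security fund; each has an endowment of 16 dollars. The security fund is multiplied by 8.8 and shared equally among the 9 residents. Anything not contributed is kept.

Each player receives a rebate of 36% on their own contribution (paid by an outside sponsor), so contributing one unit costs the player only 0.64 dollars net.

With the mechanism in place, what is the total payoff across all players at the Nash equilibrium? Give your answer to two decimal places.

1319.04 dollars

Under the mechanism each unit contributed yields (8.8/9) / 0.64 = 1.5278 back to its contributor per unit of net cost, which exceeds 1, making full contribution the dominant choice for everyone.
So the Nash equilibrium is full contribution by all 9; the group earns 9 × (16 × 0.36 + 8.8 × 16) = 1319.04.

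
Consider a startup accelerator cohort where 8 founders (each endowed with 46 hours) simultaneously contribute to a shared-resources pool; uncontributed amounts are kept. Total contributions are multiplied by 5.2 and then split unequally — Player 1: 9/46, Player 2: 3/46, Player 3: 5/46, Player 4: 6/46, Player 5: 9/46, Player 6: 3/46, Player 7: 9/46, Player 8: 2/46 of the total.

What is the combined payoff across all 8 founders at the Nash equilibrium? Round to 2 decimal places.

947.60 hours

A player with share s gets back 5.2·s per unit contributed, so full contribution is dominant for anyone with s > 1/5.2 = 0.1923 and zero contribution is dominant for anyone below.
Player 1, Player 5 and Player 7 clear that bar, contributing 46 each; the remaining 5 contribute 0. Total contributed: 138.
The shared-resources pool pays out 5.2 × 138 = 717.60 in total (split across the unequal shares, but the aggregate is all that matters for the group sum).
The 5 free-riders keep 46 each, adding 230. Group total = 230 + 717.60 = 947.60.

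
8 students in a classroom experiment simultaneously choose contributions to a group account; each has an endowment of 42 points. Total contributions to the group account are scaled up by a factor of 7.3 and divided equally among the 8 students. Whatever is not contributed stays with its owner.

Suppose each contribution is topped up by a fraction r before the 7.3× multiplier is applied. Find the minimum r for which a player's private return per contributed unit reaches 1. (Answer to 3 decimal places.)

With matching at rate r, one contributed unit becomes (1 + r) in the group account and returns 7.3 × (1 + r) / 8 to the contributor.
Setting this equal to 1: 1 + r = 8/7.3 = 1.0959.
So the minimum matching rate is r = 1.0959 − 1 = 0.096.

0.096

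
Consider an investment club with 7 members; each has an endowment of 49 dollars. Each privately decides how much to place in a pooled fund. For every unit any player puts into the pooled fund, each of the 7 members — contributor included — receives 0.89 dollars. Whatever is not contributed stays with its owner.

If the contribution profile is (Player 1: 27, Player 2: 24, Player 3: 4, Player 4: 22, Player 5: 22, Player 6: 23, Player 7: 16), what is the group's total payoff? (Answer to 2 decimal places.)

Total contributed: 27 + 24 + 4 + 22 + 22 + 23 + 16 = 138; total kept: 7 × 49 − 138 = 205.
The pooled fund pays out 0.89 × 7 × 138 = 859.74 in aggregate.
Group total = 205 + 859.74 = 1064.74.

1064.74 dollars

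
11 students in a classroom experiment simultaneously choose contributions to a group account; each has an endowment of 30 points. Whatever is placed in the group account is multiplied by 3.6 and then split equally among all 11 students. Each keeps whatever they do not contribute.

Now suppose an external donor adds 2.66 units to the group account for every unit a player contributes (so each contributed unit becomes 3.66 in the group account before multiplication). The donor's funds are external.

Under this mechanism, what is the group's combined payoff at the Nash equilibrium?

4348.08 points

The effective private return per unit is now 3.6 × 3.66 / 11 = 1.1978 > 1, so every player's dominant strategy flips to full contribution.
So the Nash equilibrium is full contribution by all 11; the group earns 3.6 × 3.66 × 330 = 4348.08.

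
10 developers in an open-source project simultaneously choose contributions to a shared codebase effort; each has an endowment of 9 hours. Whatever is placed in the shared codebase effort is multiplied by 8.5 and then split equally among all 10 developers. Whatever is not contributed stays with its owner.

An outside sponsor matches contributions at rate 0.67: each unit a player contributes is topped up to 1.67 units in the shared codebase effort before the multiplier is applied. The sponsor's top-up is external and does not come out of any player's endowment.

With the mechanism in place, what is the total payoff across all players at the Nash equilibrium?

With the mechanism, a contributed unit returns 8.5 × 1.67 / 10 = 1.4195 per unit of net cost to the contributor — now above 1 — so contributing fully is weakly dominant for every player.
So the Nash equilibrium is full contribution by all 10; the group earns 8.5 × 1.67 × 90 = 1277.55.

1277.55 hours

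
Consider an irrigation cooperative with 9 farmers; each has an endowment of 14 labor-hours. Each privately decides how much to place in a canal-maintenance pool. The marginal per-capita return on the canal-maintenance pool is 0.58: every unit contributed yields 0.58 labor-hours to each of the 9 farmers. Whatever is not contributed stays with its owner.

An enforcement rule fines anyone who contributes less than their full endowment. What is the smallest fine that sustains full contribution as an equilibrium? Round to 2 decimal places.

5.88 labor-hours

Given the others contribute fully, the best deviation is to contribute 0 (any partial contribution still incurs the fine and gives up units whose private return 0.58 is below 1).
Deviating from 14 to 0 saves 14 labor-hours but forfeits the deviator's share of the drop in the canal-maintenance pool: 0.58 × 14 = 8.12.
So the deviation gain is 14 − 8.12 = 5.88, and the fine must be at least 5.88 labor-hours to wipe it out.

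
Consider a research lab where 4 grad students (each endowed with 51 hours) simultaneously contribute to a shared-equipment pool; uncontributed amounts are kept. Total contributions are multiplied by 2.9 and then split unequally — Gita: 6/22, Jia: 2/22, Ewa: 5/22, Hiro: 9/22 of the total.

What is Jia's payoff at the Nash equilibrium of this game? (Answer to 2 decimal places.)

64.45 hours

For player j, contributing a unit is worthwhile iff 2.9 × (j's share) ≥ 1, i.e. iff j's share is at least 0.3448.
The only share above 0.3448 is Hiro's 9/22, contributing 51; the remaining 3 contribute 0. Total contributed: 51.
Jia keeps 51 and receives 2.9 × 51 × 2/22 = 13.45 from the shared-equipment pool, for a payoff of 64.45.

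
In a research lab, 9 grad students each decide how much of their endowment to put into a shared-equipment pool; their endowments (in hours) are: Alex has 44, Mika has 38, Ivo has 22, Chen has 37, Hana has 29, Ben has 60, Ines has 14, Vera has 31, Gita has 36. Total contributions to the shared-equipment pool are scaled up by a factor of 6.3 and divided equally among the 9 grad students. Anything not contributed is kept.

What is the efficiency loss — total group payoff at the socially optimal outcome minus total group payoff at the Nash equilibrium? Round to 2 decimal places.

1648.30 hours

The private return per contributed unit is 6.3/9 = 0.7000 < 1 for every player regardless of endowment, so the Nash equilibrium is zero contribution and the group total is Σ E_j = 44 + 38 + 22 + 37 + 29 + 60 + 14 + 31 + 36 = 311.
Each contributed unit returns 6.300 to the group, so the social optimum is full contribution by everyone: group total = 6.300 × 311 = 1959.30.
Efficiency loss = (6.300 − 1) × 311 = 1648.30.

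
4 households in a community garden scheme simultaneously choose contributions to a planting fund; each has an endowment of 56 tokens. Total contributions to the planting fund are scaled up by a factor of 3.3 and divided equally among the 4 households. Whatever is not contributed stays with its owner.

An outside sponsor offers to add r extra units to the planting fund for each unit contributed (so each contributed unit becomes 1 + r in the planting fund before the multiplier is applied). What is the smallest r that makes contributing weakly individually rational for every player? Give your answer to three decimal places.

0.212

With matching at rate r, one contributed unit becomes (1 + r) in the planting fund and returns 3.3 × (1 + r) / 4 to the contributor.
Setting this equal to 1: 1 + r = 4/3.3 = 1.2121.
So the minimum matching rate is r = 1.2121 − 1 = 0.212.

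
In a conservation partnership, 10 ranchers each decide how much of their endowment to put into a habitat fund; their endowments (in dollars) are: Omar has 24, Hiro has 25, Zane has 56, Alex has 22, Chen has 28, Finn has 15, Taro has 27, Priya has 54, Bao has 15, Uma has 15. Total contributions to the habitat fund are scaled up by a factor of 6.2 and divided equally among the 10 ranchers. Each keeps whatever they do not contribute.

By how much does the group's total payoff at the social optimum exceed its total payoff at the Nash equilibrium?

1461.20 dollars

The private return per contributed unit is 6.2/10 = 0.6200 < 1 for every player regardless of endowment, so the Nash equilibrium is zero contribution and the group total is Σ E_j = 24 + 25 + 56 + 22 + 28 + 15 + 27 + 54 + 15 + 15 = 281.
Each contributed unit returns 6.200 to the group, so the social optimum is full contribution by everyone: group total = 6.200 × 281 = 1742.20.
Efficiency loss = (6.200 − 1) × 281 = 1461.20.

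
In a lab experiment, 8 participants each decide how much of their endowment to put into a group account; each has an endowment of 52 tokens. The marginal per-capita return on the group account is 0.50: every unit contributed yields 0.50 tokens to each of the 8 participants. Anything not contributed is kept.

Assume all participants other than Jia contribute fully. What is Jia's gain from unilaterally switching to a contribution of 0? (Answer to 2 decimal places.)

26.00 tokens

Switching from a contribution of 52 to 0 lets Jia keep an extra 52 tokens, but lowers the group account by 52, which costs Jia their own share of that drop: 0.50 × 52 = 26.00.
Net gain = 52 − 26.00 = 26.00. The private return per contributed unit (0.50) is below 1, so free-riding is indeed the best response regardless of what the others do.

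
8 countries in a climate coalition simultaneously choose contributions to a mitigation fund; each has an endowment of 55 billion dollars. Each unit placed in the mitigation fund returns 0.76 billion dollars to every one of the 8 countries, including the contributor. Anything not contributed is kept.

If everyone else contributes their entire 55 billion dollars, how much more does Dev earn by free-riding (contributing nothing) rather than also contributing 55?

13.20 billion dollars

Switching from a contribution of 55 to 0 lets Dev keep an extra 55 billion dollars, but lowers the mitigation fund by 55, which costs Dev their own share of that drop: 0.76 × 55 = 41.80.
Net gain = 55 − 41.80 = 13.20. The private return per contributed unit (0.76) is below 1, so free-riding is indeed the best response regardless of what the others do.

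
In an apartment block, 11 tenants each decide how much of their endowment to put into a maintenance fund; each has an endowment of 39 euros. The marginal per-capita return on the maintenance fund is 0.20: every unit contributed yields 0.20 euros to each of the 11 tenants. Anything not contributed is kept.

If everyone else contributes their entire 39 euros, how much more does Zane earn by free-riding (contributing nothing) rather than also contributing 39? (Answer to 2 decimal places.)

Switching from a contribution of 39 to 0 lets Zane keep an extra 39 euros, but lowers the maintenance fund by 39, which costs Zane their own share of that drop: 0.20 × 39 = 7.80.
Net gain = 39 − 7.80 = 31.20. The private return per contributed unit (0.20) is below 1, so free-riding is indeed the best response regardless of what the others do.

31.20 euros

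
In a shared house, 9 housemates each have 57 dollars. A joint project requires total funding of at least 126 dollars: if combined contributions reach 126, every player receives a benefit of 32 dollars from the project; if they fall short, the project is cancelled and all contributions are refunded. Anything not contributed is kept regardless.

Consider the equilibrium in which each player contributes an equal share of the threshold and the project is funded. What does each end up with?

Equal share of the threshold: 126/9 = 14.
At this profile no one gains by cutting their contribution: any cut drops the total below 126, the project is cancelled, contributions are refunded, and the deviator ends with 57, which is less than 57 − 14 + 32 = 75. Contributing more than 14 just wastes the excess. So contributing exactly 14 is a best response.
Each player's payoff: 57 − 14 + 32 = 75.

75 dollars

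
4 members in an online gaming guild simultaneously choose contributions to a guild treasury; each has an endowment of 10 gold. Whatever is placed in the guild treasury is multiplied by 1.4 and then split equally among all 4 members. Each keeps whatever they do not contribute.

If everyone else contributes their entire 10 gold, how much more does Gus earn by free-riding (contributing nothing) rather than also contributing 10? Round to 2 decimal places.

6.50 gold

Switching from a contribution of 10 to 0 lets Gus keep an extra 10 gold, but lowers the guild treasury by 10, which costs Gus their own share of that drop: 1.4/4 × 10 = 3.50.
Net gain = 10 − 3.50 = 6.50. The private return per contributed unit (0.3500) is below 1, so free-riding is indeed the best response regardless of what the others do.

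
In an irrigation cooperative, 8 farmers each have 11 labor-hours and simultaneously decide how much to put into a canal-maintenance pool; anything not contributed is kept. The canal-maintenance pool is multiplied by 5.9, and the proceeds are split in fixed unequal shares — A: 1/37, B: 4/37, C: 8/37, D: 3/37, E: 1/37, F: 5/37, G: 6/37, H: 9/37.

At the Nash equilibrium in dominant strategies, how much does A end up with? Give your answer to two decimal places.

A player with share s gets back 5.9·s per unit contributed, so full contribution is dominant for anyone with s > 1/5.9 = 0.1695 and zero contribution is dominant for anyone below.
C and H clear that bar, contributing 11 each; the remaining 6 contribute 0. Total contributed: 22.
A keeps 11 and receives 5.9 × 22 × 1/37 = 3.51 from the canal-maintenance pool, for a payoff of 14.51.

14.51 labor-hours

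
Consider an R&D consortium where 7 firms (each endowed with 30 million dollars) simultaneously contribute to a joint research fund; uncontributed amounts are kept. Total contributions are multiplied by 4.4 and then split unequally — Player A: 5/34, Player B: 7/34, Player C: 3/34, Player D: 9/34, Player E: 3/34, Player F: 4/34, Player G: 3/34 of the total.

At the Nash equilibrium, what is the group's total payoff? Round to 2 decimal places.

A player with share s gets back 4.4·s per unit contributed, so full contribution is dominant for anyone with s > 1/4.4 = 0.2273 and zero contribution is dominant for anyone below.
The only share above 0.2273 is Player D's 9/34, contributing 30; the remaining 6 contribute 0. Total contributed: 30.
The joint research fund pays out 4.4 × 30 = 132.00 in total (split across the unequal shares, but the aggregate is all that matters for the group sum).
The 6 free-riders keep 30 each, adding 180. Group total = 180 + 132.00 = 312.00.

312.00 million dollars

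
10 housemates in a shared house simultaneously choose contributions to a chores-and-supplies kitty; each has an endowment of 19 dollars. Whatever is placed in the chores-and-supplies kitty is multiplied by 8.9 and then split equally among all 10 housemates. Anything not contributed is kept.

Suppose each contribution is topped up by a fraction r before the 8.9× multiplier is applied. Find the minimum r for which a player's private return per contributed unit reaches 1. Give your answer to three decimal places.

0.124

With matching at rate r, one contributed unit becomes (1 + r) in the chores-and-supplies kitty and returns 8.9 × (1 + r) / 10 to the contributor.
Setting this equal to 1: 1 + r = 10/8.9 = 1.1236.
So the minimum matching rate is r = 1.1236 − 1 = 0.124.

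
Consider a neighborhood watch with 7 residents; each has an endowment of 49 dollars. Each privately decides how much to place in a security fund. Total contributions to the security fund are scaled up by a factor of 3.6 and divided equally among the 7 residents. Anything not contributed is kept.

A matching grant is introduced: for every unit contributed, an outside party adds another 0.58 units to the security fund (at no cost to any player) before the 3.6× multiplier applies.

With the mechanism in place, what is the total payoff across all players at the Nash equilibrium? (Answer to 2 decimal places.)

343.00 dollars

With the mechanism, a contributed unit returns 3.6 × 1.58 / 7 = 0.8126 per unit of net cost — still below 1 — so contributing 0 remains dominant for every player.
Everyone keeps their endowment and the group total is 7 × 49 = 343.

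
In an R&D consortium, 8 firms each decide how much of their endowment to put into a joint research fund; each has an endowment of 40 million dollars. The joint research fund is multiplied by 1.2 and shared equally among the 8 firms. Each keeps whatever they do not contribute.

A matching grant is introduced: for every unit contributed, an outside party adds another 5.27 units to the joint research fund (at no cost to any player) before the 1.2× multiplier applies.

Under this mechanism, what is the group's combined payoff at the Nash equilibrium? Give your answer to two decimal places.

Even with the mechanism, each unit contributed returns only 1.2 × 6.27 / 8 = 0.9405 per unit of net cost, so contributing nothing is still dominant.
At the Nash equilibrium no one contributes; group total payoff = 8 × 40 = 320.

320.00 million dollars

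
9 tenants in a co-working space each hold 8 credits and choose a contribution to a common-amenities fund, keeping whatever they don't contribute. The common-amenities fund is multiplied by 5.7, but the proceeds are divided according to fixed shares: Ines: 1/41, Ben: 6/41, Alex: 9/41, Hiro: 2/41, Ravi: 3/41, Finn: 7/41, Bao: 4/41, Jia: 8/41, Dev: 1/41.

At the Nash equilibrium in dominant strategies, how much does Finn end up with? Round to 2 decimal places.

Player j's private return per contributed unit is 5.7 × (j's share). Contributing is weakly dominant for j when that share is at least 1/5.7 = 0.1754, and contributing 0 is dominant otherwise.
Alex and Jia are above the threshold, contributing 8 each; the remaining 7 contribute 0. Total contributed: 16.
Finn keeps 8 and receives 5.7 × 16 × 7/41 = 15.57 from the common-amenities fund, for a payoff of 23.57.

23.57 credits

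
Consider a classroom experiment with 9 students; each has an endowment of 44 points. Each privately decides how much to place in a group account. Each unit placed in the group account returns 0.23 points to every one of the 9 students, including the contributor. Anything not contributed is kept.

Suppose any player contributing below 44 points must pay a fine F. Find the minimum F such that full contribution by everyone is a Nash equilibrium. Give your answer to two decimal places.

33.88 points

Given the others contribute fully, the best deviation is to contribute 0 (any partial contribution still incurs the fine and gives up units whose private return 0.23 is below 1).
Deviating from 44 to 0 saves 44 points but forfeits the deviator's share of the drop in the group account: 0.23 × 44 = 10.12.
So the deviation gain is 44 − 10.12 = 33.88, and the fine must be at least 33.88 points to wipe it out.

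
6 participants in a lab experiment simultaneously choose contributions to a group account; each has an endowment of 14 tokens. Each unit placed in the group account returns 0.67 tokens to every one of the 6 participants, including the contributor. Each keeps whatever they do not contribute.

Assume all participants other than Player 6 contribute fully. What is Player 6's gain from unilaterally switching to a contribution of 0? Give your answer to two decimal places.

Switching from a contribution of 14 to 0 lets Player 6 keep an extra 14 tokens, but lowers the group account by 14, which costs Player 6 their own share of that drop: 0.67 × 14 = 9.38.
Net gain = 14 − 9.38 = 4.62. The private return per contributed unit (0.67) is below 1, so free-riding is indeed the best response regardless of what the others do.

4.62 tokens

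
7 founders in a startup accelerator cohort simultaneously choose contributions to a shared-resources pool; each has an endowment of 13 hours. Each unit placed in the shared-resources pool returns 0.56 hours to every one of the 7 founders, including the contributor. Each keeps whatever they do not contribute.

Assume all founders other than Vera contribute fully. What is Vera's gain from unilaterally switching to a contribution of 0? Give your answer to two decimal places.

Switching from a contribution of 13 to 0 lets Vera keep an extra 13 hours, but lowers the shared-resources pool by 13, which costs Vera their own share of that drop: 0.56 × 13 = 7.28.
Net gain = 13 − 7.28 = 5.72. The private return per contributed unit (0.56) is below 1, so free-riding is indeed the best response regardless of what the others do.

5.72 hours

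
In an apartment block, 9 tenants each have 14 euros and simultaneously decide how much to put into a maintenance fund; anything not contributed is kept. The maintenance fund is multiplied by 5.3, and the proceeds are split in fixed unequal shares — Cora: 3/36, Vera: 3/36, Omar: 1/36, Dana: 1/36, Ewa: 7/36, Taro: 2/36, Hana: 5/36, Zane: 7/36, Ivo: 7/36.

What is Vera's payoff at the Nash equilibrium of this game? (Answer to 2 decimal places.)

For player j, contributing a unit is worthwhile iff 5.3 × (j's share) ≥ 1, i.e. iff j's share is at least 0.1887.
Ewa, Zane and Ivo are above the threshold, contributing 14 each; the remaining 6 contribute 0. Total contributed: 42.
Vera keeps 14 and receives 5.3 × 42 × 3/36 = 18.55 from the maintenance fund, for a payoff of 32.55.

32.55 euros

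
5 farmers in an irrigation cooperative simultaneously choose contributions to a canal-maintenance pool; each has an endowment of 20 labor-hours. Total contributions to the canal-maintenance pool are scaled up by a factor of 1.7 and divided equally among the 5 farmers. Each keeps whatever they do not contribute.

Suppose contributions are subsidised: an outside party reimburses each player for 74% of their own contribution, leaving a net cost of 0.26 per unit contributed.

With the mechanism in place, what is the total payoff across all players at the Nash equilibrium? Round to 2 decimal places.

244.00 labor-hours

Under the mechanism each unit contributed yields (1.7/5) / 0.26 = 1.3077 back to its contributor per unit of net cost, which exceeds 1, making full contribution the dominant choice for everyone.
At the Nash equilibrium everyone contributes 20. Group total payoff = 5 × (20 × 0.74 + 1.7 × 20) = 244.00.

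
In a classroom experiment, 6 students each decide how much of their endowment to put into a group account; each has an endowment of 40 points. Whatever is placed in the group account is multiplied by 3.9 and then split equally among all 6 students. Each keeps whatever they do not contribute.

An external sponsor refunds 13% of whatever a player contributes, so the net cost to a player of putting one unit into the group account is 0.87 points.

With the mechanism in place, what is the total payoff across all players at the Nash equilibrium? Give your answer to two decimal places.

240.00 points

The effective private return is (3.9/6) / 0.87 = 0.7471, which is still under 1, so the mechanism doesn't change anyone's dominant strategy: zero contribution.
Everyone keeps their endowment and the group total is 6 × 40 = 240.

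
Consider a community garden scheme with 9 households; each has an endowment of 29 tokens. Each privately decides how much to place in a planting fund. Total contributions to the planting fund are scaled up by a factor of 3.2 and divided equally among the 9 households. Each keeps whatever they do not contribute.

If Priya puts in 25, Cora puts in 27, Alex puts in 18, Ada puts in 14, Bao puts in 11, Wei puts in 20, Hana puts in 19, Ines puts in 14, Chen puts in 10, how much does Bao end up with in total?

Total contributed: 25 + 27 + 18 + 14 + 11 + 20 + 19 + 14 + 10 = 158.
Each receives 3.2 × 158 / 9 = 56.18 from the planting fund.
Bao keeps 29 − 11 = 18, so Bao's payoff is 18 + 56.18 = 74.18.

74.18 tokens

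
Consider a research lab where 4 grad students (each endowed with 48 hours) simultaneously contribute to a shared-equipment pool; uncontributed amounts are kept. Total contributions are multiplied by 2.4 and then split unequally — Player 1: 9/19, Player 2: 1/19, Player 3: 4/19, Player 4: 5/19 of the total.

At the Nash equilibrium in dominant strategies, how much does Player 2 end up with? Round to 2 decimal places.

54.06 hours

A player with share s gets back 2.4·s per unit contributed, so full contribution is dominant for anyone with s > 1/2.4 = 0.4167 and zero contribution is dominant for anyone below.
Only Player 1 (9/19) clears that bar, contributing 48; the remaining 3 contribute 0. Total contributed: 48.
Player 2 keeps 48 and receives 2.4 × 48 × 1/19 = 6.06 from the shared-equipment pool, for a payoff of 54.06.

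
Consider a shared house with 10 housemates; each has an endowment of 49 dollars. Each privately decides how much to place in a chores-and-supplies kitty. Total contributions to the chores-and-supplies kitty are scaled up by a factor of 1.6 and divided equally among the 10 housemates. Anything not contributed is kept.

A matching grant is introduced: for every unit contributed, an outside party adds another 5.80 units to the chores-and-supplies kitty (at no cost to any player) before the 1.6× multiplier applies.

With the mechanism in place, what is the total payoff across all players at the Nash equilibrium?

5331.20 dollars

Under the mechanism each unit contributed yields 1.6 × 6.80 / 10 = 1.0880 back to its contributor per unit of net cost, which exceeds 1, making full contribution the dominant choice for everyone.
So the Nash equilibrium is full contribution by all 10; the group earns 1.6 × 6.80 × 490 = 5331.20.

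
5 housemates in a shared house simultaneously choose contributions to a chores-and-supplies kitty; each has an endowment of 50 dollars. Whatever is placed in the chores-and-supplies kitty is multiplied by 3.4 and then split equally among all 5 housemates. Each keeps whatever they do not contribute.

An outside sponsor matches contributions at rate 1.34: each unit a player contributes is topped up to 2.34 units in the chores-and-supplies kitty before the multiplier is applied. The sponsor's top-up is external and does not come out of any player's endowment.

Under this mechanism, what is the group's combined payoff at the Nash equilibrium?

The effective private return per unit is now 3.4 × 2.34 / 5 = 1.5912 > 1, so every player's dominant strategy flips to full contribution.
At the Nash equilibrium everyone contributes 50. Group total payoff = 3.4 × 2.34 × 250 = 1989.00.

1989.00 dollars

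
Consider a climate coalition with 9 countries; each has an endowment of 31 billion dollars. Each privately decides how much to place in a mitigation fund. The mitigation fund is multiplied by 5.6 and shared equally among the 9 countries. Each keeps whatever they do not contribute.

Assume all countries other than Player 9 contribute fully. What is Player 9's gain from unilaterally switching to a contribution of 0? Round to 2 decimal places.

11.71 billion dollars

Switching from a contribution of 31 to 0 lets Player 9 keep an extra 31 billion dollars, but lowers the mitigation fund by 31, which costs Player 9 their own share of that drop: 5.6/9 × 31 = 19.29.
Net gain = 31 − 19.29 = 11.71. The private return per contributed unit (0.6222) is below 1, so free-riding is indeed the best response regardless of what the others do.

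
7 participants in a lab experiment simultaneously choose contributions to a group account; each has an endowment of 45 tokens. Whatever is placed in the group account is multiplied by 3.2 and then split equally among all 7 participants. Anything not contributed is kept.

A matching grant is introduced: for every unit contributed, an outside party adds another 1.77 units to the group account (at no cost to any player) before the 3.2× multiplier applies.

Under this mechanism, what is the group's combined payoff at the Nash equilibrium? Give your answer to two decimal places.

2792.16 tokens

Under the mechanism each unit contributed yields 3.2 × 2.77 / 7 = 1.2663 back to its contributor per unit of net cost, which exceeds 1, making full contribution the dominant choice for everyone.
So the Nash equilibrium is full contribution by all 7; the group earns 3.2 × 2.77 × 315 = 2792.16.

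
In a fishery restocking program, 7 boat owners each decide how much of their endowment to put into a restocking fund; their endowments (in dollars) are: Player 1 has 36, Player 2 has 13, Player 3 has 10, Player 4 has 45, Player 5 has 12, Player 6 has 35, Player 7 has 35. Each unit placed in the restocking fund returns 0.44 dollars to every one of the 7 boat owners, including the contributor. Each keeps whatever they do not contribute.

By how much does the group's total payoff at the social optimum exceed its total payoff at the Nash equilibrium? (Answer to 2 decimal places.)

The private return per contributed unit is 0.44 < 1 for everyone, so the Nash equilibrium is zero contribution and the group total is Σ E_j = 36 + 13 + 10 + 45 + 12 + 35 + 35 = 186.
Each contributed unit returns 3.080 to the group, so the social optimum is full contribution by everyone: group total = 3.080 × 186 = 572.88.
Efficiency loss = (3.080 − 1) × 186 = 386.88.

386.88 dollars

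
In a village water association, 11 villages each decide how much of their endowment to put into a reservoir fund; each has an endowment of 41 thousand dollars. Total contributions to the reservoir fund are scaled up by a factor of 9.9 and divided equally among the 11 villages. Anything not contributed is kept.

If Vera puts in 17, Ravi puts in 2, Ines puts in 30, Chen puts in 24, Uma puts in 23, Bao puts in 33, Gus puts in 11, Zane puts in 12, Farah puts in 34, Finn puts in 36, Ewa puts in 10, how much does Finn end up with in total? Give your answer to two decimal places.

213.80 thousand dollars

Total contributed: 17 + 2 + 30 + 24 + 23 + 33 + 11 + 12 + 34 + 36 + 10 = 232.
Each receives 9.9 × 232 / 11 = 208.80 from the reservoir fund.
Finn keeps 41 − 36 = 5, so Finn's payoff is 5 + 208.80 = 213.80.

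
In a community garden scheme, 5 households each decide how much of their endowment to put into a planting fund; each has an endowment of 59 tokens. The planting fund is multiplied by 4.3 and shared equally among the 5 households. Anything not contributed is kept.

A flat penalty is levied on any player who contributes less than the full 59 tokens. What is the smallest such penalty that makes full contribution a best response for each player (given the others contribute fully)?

8.26 tokens

Given the others contribute fully, the best deviation is to contribute 0 (any partial contribution still incurs the fine and gives up units whose private return 0.8600 is below 1).
Deviating from 59 to 0 saves 59 tokens but forfeits the deviator's share of the drop in the planting fund: 4.3/5 × 59 = 50.74.
So the deviation gain is 59 − 50.74 = 8.26, and the fine must be at least 8.26 tokens to wipe it out.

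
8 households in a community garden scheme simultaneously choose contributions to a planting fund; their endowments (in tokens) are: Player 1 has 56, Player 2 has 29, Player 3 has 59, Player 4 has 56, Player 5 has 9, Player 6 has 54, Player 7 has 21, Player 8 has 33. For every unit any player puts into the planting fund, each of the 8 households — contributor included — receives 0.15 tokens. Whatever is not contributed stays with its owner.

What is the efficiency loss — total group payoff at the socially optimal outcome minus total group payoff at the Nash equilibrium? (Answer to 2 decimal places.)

The private return per contributed unit is 0.15 < 1 for everyone, so the Nash equilibrium is zero contribution and the group total is Σ E_j = 56 + 29 + 59 + 56 + 9 + 54 + 21 + 33 = 317.
Each contributed unit returns 1.200 to the group, so the social optimum is full contribution by everyone: group total = 1.200 × 317 = 380.40.
Efficiency loss = (1.200 − 1) × 317 = 63.40.

63.40 tokens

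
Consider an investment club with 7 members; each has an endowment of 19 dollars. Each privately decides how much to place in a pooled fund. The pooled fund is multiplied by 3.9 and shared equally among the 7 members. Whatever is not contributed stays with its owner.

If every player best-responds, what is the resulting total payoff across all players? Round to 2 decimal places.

133.00 dollars

Each contributed unit returns 3.9/7 = 0.5571 to its contributor — below 1 — so contributing 0 is dominant for every player. At the Nash equilibrium everyone keeps their 19, and the group total is 7 × 19 = 133.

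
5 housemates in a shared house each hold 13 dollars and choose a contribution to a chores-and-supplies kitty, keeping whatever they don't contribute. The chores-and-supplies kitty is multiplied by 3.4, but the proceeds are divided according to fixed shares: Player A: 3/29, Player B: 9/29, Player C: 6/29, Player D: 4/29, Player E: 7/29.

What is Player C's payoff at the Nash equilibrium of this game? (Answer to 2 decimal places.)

22.14 dollars

A player with share s gets back 3.4·s per unit contributed, so full contribution is dominant for anyone with s > 1/3.4 = 0.2941 and zero contribution is dominant for anyone below.
Player B alone (share 9/29) is above the threshold, contributing 13; the remaining 4 contribute 0. Total contributed: 13.
Player C keeps 13 and receives 3.4 × 13 × 6/29 = 9.14 from the chores-and-supplies kitty, for a payoff of 22.14.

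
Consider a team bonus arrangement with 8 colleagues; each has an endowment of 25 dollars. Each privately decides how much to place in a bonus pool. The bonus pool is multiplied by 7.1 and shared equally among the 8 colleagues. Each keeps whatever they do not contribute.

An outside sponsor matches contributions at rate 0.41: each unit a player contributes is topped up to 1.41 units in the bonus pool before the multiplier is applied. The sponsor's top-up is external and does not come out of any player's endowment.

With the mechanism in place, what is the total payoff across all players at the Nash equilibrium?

With the mechanism, a contributed unit returns 7.1 × 1.41 / 8 = 1.2514 per unit of net cost to the contributor — now above 1 — so contributing fully is weakly dominant for every player.
At the Nash equilibrium everyone contributes 25. Group total payoff = 7.1 × 1.41 × 200 = 2002.20.

2002.20 dollars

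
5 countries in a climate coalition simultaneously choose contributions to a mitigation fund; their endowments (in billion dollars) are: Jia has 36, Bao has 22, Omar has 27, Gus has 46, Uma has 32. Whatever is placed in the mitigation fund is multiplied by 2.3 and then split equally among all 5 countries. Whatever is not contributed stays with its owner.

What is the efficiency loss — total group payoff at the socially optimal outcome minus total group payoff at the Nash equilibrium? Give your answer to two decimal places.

211.90 billion dollars

The private return per contributed unit is 2.3/5 = 0.4600 < 1 for every player regardless of endowment, so the Nash equilibrium is zero contribution and the group total is Σ E_j = 36 + 22 + 27 + 46 + 32 = 163.
Each contributed unit returns 2.300 to the group, so the social optimum is full contribution by everyone: group total = 2.300 × 163 = 374.90.
Efficiency loss = (2.300 − 1) × 163 = 211.90.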